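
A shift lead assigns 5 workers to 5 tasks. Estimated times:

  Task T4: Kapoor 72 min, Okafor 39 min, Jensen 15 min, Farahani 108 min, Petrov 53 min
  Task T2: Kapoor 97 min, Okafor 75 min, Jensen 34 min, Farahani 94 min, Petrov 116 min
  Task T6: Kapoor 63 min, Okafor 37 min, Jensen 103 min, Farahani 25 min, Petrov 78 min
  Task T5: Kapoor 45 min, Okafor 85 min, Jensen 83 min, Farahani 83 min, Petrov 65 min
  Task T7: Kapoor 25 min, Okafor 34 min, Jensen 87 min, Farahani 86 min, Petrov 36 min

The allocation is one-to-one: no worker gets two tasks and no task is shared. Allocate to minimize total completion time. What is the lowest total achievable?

Min total: 179 min

Optimal: Kapoor→Task T5 (45 min), Okafor→Task T4 (39 min), Jensen→Task T2 (34 min), Farahani→Task T6 (25 min), Petrov→Task T7 (36 min) — total 45+39+34+25+36 = 179 min.
Min-entry greedy (repeatedly take the single cheapest remaining cell) gives 205 min, worse by 26.
No other one-to-one assignment undercuts 179 min.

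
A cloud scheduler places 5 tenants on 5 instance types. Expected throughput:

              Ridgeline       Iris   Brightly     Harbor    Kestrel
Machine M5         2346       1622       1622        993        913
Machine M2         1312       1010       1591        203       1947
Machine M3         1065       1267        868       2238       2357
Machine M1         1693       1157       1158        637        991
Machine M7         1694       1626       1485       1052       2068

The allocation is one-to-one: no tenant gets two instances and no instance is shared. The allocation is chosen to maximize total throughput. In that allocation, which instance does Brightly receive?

Brightly receives Machine M2.

Optimal: Ridgeline→Machine M5 (2346 ops/s), Iris→Machine M1 (1157 ops/s), Brightly→Machine M2 (1591 ops/s), Harbor→Machine M3 (2238 ops/s), Kestrel→Machine M7 (2068 ops/s) — total 2346+1157+1591+2238+2068 = 9400 ops/s.
Row-greedy (each tenant in turn takes its best remaining instance) gives 8792 ops/s, worse by 608.
Brightly's own top instance is Machine M5 (1622 ops/s), but forcing Brightly→Machine M5 and reassigning the rest optimally gives only 9126 ops/s — worse by 274.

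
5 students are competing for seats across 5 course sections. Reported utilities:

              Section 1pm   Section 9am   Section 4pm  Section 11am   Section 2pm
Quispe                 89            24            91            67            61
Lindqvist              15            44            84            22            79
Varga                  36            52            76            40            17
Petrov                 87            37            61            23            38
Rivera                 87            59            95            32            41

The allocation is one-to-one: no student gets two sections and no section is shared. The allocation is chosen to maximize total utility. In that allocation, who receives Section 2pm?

Optimal: Quispe→Section 11am (67 points), Lindqvist→Section 2pm (79 points), Varga→Section 9am (52 points), Petrov→Section 1pm (87 points), Rivera→Section 4pm (95 points) — total 67+79+52+87+95 = 380 points.
Column-greedy (each section in turn goes to its best remaining student) gives 310 points, worse by 70.
Lindqvist's own top section is Section 4pm (84 points), but forcing Lindqvist→Section 4pm and reassigning the rest optimally gives only 331 points — worse by 49.

Lindqvist receives Section 2pm.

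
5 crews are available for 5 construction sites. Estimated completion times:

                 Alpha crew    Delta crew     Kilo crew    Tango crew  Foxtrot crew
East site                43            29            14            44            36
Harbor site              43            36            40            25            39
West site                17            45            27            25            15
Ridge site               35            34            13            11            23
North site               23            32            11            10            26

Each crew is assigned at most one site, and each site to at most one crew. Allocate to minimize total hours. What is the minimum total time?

Optimal: Alpha crew→North site (23 hours), Delta crew→Harbor site (36 hours), Kilo crew→East site (14 hours), Tango crew→Ridge site (11 hours), Foxtrot crew→West site (15 hours) — total 23+36+14+11+15 = 99 hours.
Min-entry greedy (repeatedly take the single cheapest remaining cell) gives 110 hours, worse by 11.
Next-best assignment: Alpha crew→West site, Delta crew→Harbor site, Kilo crew→East site, Tango crew→North site, Foxtrot crew→Ridge site = 100 hours.

Min total: 99 hours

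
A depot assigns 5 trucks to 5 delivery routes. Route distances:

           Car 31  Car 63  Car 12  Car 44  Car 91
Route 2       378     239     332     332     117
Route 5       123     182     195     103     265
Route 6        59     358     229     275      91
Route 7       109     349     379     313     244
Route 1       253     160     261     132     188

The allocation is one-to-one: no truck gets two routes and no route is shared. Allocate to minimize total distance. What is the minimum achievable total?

Min total: 718 km

Optimal: Car 31→Route 7 (109 km), Car 63→Route 1 (160 km), Car 12→Route 6 (229 km), Car 44→Route 5 (103 km), Car 91→Route 2 (117 km) — total 109+160+229+103+117 = 718 km.
Row-greedy (each truck in turn takes its cheapest remaining route) gives 844 km, worse by 126.
Next-best assignment: Car 31→Route 7, Car 63→Route 2, Car 12→Route 5, Car 44→Route 1, Car 91→Route 6 = 766 km.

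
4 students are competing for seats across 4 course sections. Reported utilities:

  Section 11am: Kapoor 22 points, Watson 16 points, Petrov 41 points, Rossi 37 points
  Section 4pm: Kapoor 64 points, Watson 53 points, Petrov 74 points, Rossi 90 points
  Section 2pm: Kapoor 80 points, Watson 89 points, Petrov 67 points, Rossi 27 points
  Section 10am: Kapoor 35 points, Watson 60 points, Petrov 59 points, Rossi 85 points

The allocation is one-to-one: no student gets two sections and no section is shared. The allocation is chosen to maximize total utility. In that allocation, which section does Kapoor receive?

Kapoor receives Section 4pm.

Optimal: Kapoor→Section 4pm (64 points), Watson→Section 2pm (89 points), Petrov→Section 11am (41 points), Rossi→Section 10am (85 points) — total 64+89+41+85 = 279 points.
Row-greedy (each student in turn takes its best remaining section) gives 251 points, worse by 28.
Swapping Watson↔Petrov (Watson→Section 11am 16 points, Petrov→Section 2pm 67 points) loses 47.
Kapoor's own top section is Section 2pm (80 points), but forcing Kapoor→Section 2pm and reassigning the rest optimally gives only 271 points — worse by 8.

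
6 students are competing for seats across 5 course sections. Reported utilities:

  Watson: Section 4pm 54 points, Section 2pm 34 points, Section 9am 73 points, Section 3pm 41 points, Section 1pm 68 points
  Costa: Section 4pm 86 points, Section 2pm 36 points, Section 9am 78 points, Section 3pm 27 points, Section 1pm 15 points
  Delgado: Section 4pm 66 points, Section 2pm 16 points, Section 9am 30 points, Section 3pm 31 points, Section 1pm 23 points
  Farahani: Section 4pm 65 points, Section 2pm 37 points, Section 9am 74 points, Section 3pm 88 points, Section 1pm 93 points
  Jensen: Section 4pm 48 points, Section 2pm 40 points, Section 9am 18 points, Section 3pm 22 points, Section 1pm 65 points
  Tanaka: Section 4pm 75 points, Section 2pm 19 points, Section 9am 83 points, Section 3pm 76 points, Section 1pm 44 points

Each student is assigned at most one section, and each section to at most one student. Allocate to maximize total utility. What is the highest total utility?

Max total: 368 points

Optimal: Costa→Section 4pm (86 points), Jensen→Section 2pm (40 points), Watson→Section 9am (73 points), Tanaka→Section 3pm (76 points), Farahani→Section 1pm (93 points) — total 86+40+73+76+93 = 368 points.
Max-entry greedy (repeatedly take the single best remaining cell) gives 343 points, worse by 25.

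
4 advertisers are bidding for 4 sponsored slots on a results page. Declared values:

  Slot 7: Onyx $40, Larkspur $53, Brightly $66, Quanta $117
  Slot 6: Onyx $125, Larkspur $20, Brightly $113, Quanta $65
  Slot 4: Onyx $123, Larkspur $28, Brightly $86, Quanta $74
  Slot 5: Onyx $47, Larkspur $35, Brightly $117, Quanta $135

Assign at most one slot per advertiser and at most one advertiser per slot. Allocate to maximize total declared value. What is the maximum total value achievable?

Maximum total: $424

Optimal: Onyx→Slot 4 ($123), Larkspur→Slot 7 ($53), Brightly→Slot 6 ($113), Quanta→Slot 5 ($135) — total 123+53+113+135 = $424.
Column-greedy (each slot in turn goes to its best remaining advertiser) gives $363, worse by 61.
Next-best assignment: Onyx→Slot 6, Larkspur→Slot 7, Brightly→Slot 4, Quanta→Slot 5 = $399.
Swapping Brightly↔Quanta (Brightly→Slot 5 $117, Quanta→Slot 6 $65) loses 66.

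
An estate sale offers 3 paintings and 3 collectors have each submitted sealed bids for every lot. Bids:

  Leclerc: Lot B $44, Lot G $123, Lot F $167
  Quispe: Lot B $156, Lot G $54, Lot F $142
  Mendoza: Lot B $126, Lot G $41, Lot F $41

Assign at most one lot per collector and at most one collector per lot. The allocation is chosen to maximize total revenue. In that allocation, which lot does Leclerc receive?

Treat this as an assignment problem: match each collector to one lot.
Optimal: Leclerc→Lot G ($123), Quispe→Lot F ($142), Mendoza→Lot B ($126) — total 123+142+126 = $391.
Row-greedy (each collector in turn takes its best remaining lot) gives $364, worse by 27.
Every other assignment is strictly worse.
Leclerc's own top lot is Lot F ($167), but forcing Leclerc→Lot F and reassigning the rest optimally gives only $364 — worse by 27.

Leclerc receives Lot G.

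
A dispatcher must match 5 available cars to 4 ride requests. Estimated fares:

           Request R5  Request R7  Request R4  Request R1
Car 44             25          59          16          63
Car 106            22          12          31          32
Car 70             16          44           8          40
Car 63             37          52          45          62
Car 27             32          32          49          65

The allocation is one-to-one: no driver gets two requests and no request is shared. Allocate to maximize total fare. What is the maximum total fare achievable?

Maximum total: $193

Optimal: Car 63→Request R5 ($37), Car 70→Request R7 ($44), Car 27→Request R4 ($49), Car 44→Request R1 ($63) — total 37+44+49+63 = $193.
Row-greedy (each driver in turn takes its best remaining request) gives $175, worse by 18.
Swapping Car 44↔Car 27 (Car 44→Request R4 $16, Car 27→Request R1 $65) loses 31.
Checked against all permutations: $193 is optimal.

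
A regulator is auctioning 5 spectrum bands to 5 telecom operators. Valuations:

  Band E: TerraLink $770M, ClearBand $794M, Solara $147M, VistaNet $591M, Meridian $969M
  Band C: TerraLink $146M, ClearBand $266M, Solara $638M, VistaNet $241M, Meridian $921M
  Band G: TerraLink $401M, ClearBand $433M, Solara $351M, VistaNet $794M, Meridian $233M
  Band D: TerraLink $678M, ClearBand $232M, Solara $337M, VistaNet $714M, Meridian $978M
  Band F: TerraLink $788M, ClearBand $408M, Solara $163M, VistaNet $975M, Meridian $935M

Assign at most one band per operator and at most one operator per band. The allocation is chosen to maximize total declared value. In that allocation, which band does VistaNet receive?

Optimal: TerraLink→Band F ($788M), ClearBand→Band E ($794M), Solara→Band C ($638M), VistaNet→Band G ($794M), Meridian→Band D ($978M) — total 788+794+638+794+978 = $3992M.
Column-greedy (each band in turn goes to its best remaining operator) gives $3487M, worse by 505.
Next-best assignment: TerraLink→Band D, ClearBand→Band E, Solara→Band C, VistaNet→Band G, Meridian→Band F = $3839M.
No other one-to-one assignment exceeds $3992M.
VistaNet's own top band is Band F ($975M), but forcing VistaNet→Band F and reassigning the rest optimally gives only $3794M — worse by 198.

VistaNet receives Band G.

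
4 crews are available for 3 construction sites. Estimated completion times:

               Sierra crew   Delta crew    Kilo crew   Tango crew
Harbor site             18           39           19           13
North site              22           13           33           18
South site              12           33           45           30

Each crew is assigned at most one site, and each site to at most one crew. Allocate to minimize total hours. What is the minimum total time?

Optimal: Tango crew→Harbor site (13 hours), Delta crew→North site (13 hours), Sierra crew→South site (12 hours) — total 13+13+12 = 38 hours.
Row-greedy (each crew in turn takes its cheapest remaining site) gives 44 hours, worse by 6.

Minimum total: 38 hours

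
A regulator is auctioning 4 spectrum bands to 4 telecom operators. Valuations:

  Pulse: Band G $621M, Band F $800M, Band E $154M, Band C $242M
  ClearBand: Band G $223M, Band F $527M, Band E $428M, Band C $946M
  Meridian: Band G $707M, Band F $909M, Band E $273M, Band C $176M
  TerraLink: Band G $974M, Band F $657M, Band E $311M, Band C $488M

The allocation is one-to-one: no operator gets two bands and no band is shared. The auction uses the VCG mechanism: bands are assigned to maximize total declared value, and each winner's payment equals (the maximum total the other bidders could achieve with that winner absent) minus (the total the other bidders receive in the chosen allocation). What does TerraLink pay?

Efficient allocation: Pulse→Band F ($800M), ClearBand→Band C ($946M), Meridian→Band E ($273M), TerraLink→Band G ($974M); total welfare W = $2993M.
TerraLink receives Band G at value $974M, so the others get W − 974 = $2019M.
Without TerraLink: best allocation of the remaining 3 bidders over all 4 bands is Pulse→Band G ($621M), ClearBand→Band C ($946M), Meridian→Band F ($909M), total $2476M.
VCG payment = (others' best without TerraLink) − (others' welfare with TerraLink) = 2476 − 2019 = $457M.

TerraLink pays $457M.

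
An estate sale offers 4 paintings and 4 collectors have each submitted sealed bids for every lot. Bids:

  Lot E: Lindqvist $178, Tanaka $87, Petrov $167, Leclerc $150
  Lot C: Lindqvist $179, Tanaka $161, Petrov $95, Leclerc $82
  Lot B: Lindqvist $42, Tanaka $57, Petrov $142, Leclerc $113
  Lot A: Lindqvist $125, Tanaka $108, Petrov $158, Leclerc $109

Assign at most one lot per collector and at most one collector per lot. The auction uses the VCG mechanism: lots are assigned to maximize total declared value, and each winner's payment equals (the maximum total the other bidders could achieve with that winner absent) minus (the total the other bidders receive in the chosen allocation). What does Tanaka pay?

Tanaka pays $38.

Efficient allocation: Lindqvist→Lot E ($178), Tanaka→Lot C ($161), Petrov→Lot A ($158), Leclerc→Lot B ($113); total welfare W = $610.
Tanaka receives Lot C at value $161, so the others get W − 161 = $449.
Without Tanaka: best allocation of the remaining 3 bidders over all 4 lots is Lindqvist→Lot C ($179), Petrov→Lot A ($158), Leclerc→Lot E ($150), total $487.
VCG payment = (others' best without Tanaka) − (others' welfare with Tanaka) = 487 − 449 = $38.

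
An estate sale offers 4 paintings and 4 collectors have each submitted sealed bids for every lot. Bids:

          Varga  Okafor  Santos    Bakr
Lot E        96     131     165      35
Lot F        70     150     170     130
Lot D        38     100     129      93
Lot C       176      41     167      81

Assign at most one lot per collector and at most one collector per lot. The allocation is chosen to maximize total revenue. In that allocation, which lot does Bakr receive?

Bakr receives Lot D.

Optimal: Varga→Lot C ($176), Okafor→Lot F ($150), Santos→Lot E ($165), Bakr→Lot D ($93) — total 176+150+165+93 = $584.
Max-entry greedy (repeatedly take the single best remaining cell) gives $570, worse by 14.
Next-best assignment: Varga→Lot C, Okafor→Lot D, Santos→Lot E, Bakr→Lot F = $571.
Swapping Santos↔Bakr (Santos→Lot D $129, Bakr→Lot E $35) loses 94.
Bakr's own top lot is Lot F ($130), but forcing Bakr→Lot F and reassigning the rest optimally gives only $571 — worse by 13.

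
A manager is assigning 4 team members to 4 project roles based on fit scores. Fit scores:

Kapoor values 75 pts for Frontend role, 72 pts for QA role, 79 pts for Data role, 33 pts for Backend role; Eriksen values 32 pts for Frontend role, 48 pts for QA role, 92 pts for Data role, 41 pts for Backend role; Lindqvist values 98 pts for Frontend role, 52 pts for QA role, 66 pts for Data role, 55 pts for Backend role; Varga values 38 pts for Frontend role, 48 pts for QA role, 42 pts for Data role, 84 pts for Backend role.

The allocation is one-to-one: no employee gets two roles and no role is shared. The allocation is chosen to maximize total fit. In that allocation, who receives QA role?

Optimal: Kapoor→QA role (72 pts), Eriksen→Data role (92 pts), Lindqvist→Frontend role (98 pts), Varga→Backend role (84 pts) — total 72+92+98+84 = 346 pts.
Row-greedy (each employee in turn takes its best remaining role) gives 309 pts, worse by 37.
Next-best assignment: Kapoor→Data role, Eriksen→QA role, Lindqvist→Frontend role, Varga→Backend role = 309 pts.
Kapoor's own top role is Data role (79 pts), but forcing Kapoor→Data role and reassigning the rest optimally gives only 309 pts — worse by 37.

Kapoor receives QA role.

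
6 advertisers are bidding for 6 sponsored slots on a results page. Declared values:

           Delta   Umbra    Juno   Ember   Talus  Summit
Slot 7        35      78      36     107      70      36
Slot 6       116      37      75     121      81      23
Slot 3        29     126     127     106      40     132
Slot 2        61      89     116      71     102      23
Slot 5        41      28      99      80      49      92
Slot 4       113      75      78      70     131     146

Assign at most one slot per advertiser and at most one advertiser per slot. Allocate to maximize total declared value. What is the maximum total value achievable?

Treat this as an assignment problem: match each advertiser to one slot.
Optimal: Delta→Slot 6 ($116), Umbra→Slot 3 ($126), Juno→Slot 5 ($99), Ember→Slot 7 ($107), Talus→Slot 2 ($102), Summit→Slot 4 ($146) — total 116+126+99+107+102+146 = $696.
Column-greedy (each slot in turn goes to its best remaining advertiser) gives $595, worse by 101.
Swapping Juno↔Umbra (Juno→Slot 3 $127, Umbra→Slot 5 $28) loses 70.
Every other assignment is strictly worse.

Maximum total: $696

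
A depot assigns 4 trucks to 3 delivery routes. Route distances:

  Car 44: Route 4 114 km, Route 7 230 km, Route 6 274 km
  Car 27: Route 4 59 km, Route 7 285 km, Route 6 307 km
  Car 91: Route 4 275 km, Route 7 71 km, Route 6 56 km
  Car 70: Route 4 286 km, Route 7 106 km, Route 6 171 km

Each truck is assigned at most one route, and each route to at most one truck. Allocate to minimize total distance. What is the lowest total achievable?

Optimal: Car 27→Route 4 (59 km), Car 70→Route 7 (106 km), Car 91→Route 6 (56 km) — total 59+106+56 = 221 km.
Column-greedy (each route in turn goes to its cheapest remaining truck) gives 301 km, worse by 80.
Swapping Car 27↔Car 91 (Car 27→Route 6 307 km, Car 91→Route 4 275 km) adds 467.

Min total: 221 km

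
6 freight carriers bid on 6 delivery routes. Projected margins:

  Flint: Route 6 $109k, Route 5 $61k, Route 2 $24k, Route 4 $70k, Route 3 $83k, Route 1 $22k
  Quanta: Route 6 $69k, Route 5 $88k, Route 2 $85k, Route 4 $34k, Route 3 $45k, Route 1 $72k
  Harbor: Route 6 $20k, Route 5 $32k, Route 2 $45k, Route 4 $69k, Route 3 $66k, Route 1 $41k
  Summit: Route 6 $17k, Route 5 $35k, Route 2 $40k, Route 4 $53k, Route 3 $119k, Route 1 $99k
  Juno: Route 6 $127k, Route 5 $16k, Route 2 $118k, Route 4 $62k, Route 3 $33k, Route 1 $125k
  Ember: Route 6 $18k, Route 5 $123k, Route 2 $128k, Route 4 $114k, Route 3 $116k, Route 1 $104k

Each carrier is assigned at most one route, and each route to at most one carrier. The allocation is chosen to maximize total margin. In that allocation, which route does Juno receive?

Juno receives Route 1.

This is the linear assignment problem.
Optimal: Flint→Route 6 ($109k), Quanta→Route 5 ($88k), Harbor→Route 4 ($69k), Summit→Route 3 ($119k), Juno→Route 1 ($125k), Ember→Route 2 ($128k) — total 109+88+69+119+125+128 = $638k.
Max-entry greedy (repeatedly take the single best remaining cell) gives $573k, worse by 65.
Next-best assignment: Flint→Route 6, Quanta→Route 2, Harbor→Route 4, Summit→Route 3, Juno→Route 1, Ember→Route 5 = $630k.
Every other assignment is strictly worse.
Juno's own top route is Route 6 ($127k), but forcing Juno→Route 6 and reassigning the rest optimally gives only $594k — worse by 44.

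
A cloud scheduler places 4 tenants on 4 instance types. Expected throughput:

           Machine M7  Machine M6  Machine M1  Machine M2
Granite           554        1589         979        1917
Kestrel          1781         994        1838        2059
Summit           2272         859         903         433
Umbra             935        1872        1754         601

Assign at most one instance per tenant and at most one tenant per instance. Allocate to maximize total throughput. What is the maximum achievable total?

Max total: 7899 ops/s

This is the linear assignment problem.
Optimal: Granite→Machine M2 (1917 ops/s), Kestrel→Machine M1 (1838 ops/s), Summit→Machine M7 (2272 ops/s), Umbra→Machine M6 (1872 ops/s) — total 1917+1838+2272+1872 = 7899 ops/s.
Max-entry greedy (repeatedly take the single best remaining cell) gives 7182 ops/s, worse by 717.
Next-best assignment: Granite→Machine M6, Kestrel→Machine M2, Summit→Machine M7, Umbra→Machine M1 = 7674 ops/s.
Swapping Summit↔Umbra (Summit→Machine M6 859 ops/s, Umbra→Machine M7 935 ops/s) loses 2350.
No other one-to-one assignment exceeds 7899 ops/s.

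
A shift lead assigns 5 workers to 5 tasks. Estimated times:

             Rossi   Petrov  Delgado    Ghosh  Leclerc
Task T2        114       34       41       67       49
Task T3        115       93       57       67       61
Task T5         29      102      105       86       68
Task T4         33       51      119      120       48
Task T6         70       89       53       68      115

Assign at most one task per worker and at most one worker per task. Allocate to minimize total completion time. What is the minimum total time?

Minimum total: 231 min

This is the linear assignment problem.
Optimal: Rossi→Task T5 (29 min), Petrov→Task T2 (34 min), Delgado→Task T6 (53 min), Ghosh→Task T3 (67 min), Leclerc→Task T4 (48 min) — total 29+34+53+67+48 = 231 min.
Column-greedy (each task in turn goes to its cheapest remaining worker) gives 236 min, worse by 5.
Swapping Petrov↔Leclerc (Petrov→Task T4 51 min, Leclerc→Task T2 49 min) adds 18.
Every other assignment is strictly worse.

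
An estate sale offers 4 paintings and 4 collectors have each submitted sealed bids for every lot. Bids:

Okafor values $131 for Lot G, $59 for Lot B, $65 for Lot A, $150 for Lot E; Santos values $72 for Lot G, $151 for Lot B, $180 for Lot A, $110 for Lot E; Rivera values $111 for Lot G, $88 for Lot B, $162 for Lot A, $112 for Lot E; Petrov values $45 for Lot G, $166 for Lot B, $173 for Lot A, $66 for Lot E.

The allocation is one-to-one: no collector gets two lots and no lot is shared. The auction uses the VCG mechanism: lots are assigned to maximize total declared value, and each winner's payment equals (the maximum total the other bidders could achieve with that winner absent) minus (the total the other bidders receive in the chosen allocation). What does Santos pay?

Santos pays $51.

Efficient allocation: Okafor→Lot E ($150), Santos→Lot A ($180), Rivera→Lot G ($111), Petrov→Lot B ($166); total welfare W = $607.
Santos receives Lot A at value $180, so the others get W − 180 = $427.
Without Santos: best allocation of the remaining 3 bidders over all 4 lots is Okafor→Lot E ($150), Rivera→Lot A ($162), Petrov→Lot B ($166), total $478.
VCG payment = (others' best without Santos) − (others' welfare with Santos) = 478 − 427 = $51.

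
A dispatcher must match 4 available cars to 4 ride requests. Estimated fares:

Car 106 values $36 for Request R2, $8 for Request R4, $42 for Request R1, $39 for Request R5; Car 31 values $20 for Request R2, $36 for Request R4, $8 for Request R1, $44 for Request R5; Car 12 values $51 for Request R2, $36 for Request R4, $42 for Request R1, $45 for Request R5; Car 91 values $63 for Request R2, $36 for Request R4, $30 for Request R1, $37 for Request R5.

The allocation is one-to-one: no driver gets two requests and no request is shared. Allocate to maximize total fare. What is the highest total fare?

Optimal: Car 106→Request R1 ($42), Car 31→Request R4 ($36), Car 12→Request R5 ($45), Car 91→Request R2 ($63) — total 42+36+45+63 = $186.
Row-greedy (each driver in turn takes its best remaining request) gives $173, worse by 13.
No other one-to-one assignment exceeds $186.

Maximum total: $186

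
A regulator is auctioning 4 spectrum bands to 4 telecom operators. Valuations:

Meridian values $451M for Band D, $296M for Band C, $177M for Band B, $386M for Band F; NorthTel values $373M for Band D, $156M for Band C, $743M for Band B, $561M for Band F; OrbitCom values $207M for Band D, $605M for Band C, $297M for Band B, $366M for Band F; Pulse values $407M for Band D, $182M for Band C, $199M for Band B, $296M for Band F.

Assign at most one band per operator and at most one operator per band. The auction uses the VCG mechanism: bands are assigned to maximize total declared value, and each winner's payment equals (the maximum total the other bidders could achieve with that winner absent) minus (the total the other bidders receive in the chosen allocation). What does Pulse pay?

Efficient allocation: Meridian→Band F ($386M), NorthTel→Band B ($743M), OrbitCom→Band C ($605M), Pulse→Band D ($407M); total welfare W = $2141M.
Pulse receives Band D at value $407M, so the others get W − 407 = $1734M.
Without Pulse: best allocation of the remaining 3 bidders over all 4 bands is Meridian→Band D ($451M), NorthTel→Band B ($743M), OrbitCom→Band C ($605M), total $1799M.
VCG payment = (others' best without Pulse) − (others' welfare with Pulse) = 1799 − 1734 = $65M.

Pulse pays $65M.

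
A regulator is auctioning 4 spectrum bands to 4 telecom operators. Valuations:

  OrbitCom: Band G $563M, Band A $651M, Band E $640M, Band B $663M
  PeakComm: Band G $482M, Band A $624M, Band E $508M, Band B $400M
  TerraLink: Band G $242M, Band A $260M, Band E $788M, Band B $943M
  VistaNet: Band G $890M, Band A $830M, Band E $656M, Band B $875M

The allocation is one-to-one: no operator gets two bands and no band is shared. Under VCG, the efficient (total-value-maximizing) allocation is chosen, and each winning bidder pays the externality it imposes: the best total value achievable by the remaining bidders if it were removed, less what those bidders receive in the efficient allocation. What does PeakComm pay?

PeakComm pays $11M.

Efficient allocation: OrbitCom→Band E ($640M), PeakComm→Band A ($624M), TerraLink→Band B ($943M), VistaNet→Band G ($890M); total welfare W = $3097M.
PeakComm receives Band A at value $624M, so the others get W − 624 = $2473M.
Without PeakComm: best allocation of the remaining 3 bidders over all 4 bands is OrbitCom→Band A ($651M), TerraLink→Band B ($943M), VistaNet→Band G ($890M), total $2484M.
VCG payment = (others' best without PeakComm) − (others' welfare with PeakComm) = 2484 − 2473 = $11M.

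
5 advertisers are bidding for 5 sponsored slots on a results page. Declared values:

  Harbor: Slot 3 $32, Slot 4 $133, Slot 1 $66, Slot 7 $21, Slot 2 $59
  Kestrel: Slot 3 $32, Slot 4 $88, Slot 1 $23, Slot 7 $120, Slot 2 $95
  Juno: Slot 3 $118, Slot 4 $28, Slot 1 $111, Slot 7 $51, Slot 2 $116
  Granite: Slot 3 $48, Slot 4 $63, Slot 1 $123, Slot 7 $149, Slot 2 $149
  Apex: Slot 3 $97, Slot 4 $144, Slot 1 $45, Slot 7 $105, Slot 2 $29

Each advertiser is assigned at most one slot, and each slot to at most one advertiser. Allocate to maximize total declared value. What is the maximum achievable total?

Optimal: Harbor→Slot 4 ($133), Kestrel→Slot 7 ($120), Juno→Slot 1 ($111), Granite→Slot 2 ($149), Apex→Slot 3 ($97) — total 133+120+111+149+97 = $610.
Max-entry greedy (repeatedly take the single best remaining cell) gives $572, worse by 38.
No other one-to-one assignment exceeds $610.

Maximum total: $610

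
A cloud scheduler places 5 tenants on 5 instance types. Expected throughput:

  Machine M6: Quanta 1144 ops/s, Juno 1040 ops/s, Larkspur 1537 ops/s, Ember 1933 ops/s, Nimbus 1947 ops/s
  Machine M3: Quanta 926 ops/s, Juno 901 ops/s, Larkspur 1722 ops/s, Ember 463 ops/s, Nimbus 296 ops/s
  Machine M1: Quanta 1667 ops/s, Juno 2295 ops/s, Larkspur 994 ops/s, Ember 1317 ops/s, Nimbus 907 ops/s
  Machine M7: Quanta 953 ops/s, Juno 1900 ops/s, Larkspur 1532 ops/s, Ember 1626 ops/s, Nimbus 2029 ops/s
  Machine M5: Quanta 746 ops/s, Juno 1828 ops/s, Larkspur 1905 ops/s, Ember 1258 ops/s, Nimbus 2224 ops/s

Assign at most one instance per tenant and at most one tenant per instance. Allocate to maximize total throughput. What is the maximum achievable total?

Treat this as an assignment problem: match each tenant to one instance.
Optimal: Quanta→Machine M1 (1667 ops/s), Juno→Machine M7 (1900 ops/s), Larkspur→Machine M3 (1722 ops/s), Ember→Machine M6 (1933 ops/s), Nimbus→Machine M5 (2224 ops/s) — total 1667+1900+1722+1933+2224 = 9446 ops/s.
Row-greedy (each tenant in turn takes its best remaining instance) gives 7701 ops/s, worse by 1745.

Maximum total: 9446 ops/s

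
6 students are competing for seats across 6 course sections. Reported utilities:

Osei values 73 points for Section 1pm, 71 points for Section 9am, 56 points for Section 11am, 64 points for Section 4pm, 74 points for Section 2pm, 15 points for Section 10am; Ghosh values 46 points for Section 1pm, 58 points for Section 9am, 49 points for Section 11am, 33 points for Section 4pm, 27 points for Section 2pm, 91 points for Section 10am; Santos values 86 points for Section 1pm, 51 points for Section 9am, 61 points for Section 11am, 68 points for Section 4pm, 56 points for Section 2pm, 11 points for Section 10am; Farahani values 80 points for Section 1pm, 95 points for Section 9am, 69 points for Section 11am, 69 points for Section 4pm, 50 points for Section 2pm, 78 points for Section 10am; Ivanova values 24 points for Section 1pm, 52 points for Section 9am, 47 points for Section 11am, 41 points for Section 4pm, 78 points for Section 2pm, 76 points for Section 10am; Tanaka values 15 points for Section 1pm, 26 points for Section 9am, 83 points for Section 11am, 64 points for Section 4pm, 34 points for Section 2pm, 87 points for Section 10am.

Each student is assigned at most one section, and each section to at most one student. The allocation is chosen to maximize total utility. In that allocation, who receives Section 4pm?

This is a one-to-one assignment (maximum-weight bipartite matching).
Optimal: Osei→Section 4pm (64 points), Ghosh→Section 10am (91 points), Santos→Section 1pm (86 points), Farahani→Section 9am (95 points), Ivanova→Section 2pm (78 points), Tanaka→Section 11am (83 points) — total 64+91+86+95+78+83 = 497 points.
Next-best assignment: Osei→Section 1pm, Ghosh→Section 10am, Santos→Section 4pm, Farahani→Section 9am, Ivanova→Section 2pm, Tanaka→Section 11am = 488 points.
Every other assignment is strictly worse.
Osei's own top section is Section 2pm (74 points), but forcing Osei→Section 2pm and reassigning the rest optimally gives only 470 points — worse by 27.

Osei receives Section 4pm.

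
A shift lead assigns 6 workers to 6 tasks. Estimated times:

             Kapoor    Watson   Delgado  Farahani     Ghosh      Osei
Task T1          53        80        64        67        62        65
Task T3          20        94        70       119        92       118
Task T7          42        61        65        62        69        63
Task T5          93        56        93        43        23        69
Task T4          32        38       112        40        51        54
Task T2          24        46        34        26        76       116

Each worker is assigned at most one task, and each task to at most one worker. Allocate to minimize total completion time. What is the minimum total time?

Optimal: Kapoor→Task T3 (20 min), Watson→Task T4 (38 min), Delgado→Task T1 (64 min), Farahani→Task T2 (26 min), Ghosh→Task T5 (23 min), Osei→Task T7 (63 min) — total 20+38+64+26+23+63 = 234 min.
Row-greedy (each worker in turn takes its cheapest remaining task) gives 260 min, worse by 26.
Checked against all permutations: 234 min is optimal.

Minimum total: 234 min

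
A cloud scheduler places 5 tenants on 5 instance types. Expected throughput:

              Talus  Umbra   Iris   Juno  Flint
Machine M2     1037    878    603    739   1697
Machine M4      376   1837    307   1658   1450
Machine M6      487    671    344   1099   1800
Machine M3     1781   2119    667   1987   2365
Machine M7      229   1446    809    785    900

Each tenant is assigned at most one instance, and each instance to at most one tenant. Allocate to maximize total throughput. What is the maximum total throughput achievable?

Max total: 7470 ops/s

Optimal: Talus→Machine M2 (1037 ops/s), Umbra→Machine M4 (1837 ops/s), Iris→Machine M7 (809 ops/s), Juno→Machine M3 (1987 ops/s), Flint→Machine M6 (1800 ops/s) — total 1037+1837+809+1987+1800 = 7470 ops/s.
Max-entry greedy (repeatedly take the single best remaining cell) gives 7147 ops/s, worse by 323.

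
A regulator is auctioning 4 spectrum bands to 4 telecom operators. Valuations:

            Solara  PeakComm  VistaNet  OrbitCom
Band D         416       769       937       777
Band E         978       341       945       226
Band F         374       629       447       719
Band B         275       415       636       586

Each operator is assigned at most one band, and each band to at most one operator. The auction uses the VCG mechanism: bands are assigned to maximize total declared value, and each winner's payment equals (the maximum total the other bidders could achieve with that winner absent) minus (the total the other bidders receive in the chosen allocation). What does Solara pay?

Solara pays $281M.

Efficient allocation: Solara→Band E ($978M), PeakComm→Band F ($629M), VistaNet→Band D ($937M), OrbitCom→Band B ($586M); total welfare W = $3130M.
Solara receives Band E at value $978M, so the others get W − 978 = $2152M.
Without Solara: best allocation of the remaining 3 bidders over all 4 bands is PeakComm→Band D ($769M), VistaNet→Band E ($945M), OrbitCom→Band F ($719M), total $2433M.
VCG payment = (others' best without Solara) − (others' welfare with Solara) = 2433 − 2152 = $281M.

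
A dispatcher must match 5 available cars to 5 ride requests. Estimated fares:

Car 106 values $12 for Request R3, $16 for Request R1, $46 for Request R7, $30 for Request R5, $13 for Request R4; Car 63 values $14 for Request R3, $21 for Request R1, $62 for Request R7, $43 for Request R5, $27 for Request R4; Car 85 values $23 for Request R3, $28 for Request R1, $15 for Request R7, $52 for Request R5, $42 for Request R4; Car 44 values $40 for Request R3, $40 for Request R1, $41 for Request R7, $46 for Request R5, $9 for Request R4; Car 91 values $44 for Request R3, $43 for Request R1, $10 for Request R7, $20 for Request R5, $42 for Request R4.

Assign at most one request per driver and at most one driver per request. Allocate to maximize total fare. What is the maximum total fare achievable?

Max total: $218

Treat this as an assignment problem: match each driver to one request.
Optimal: Car 106→Request R5 ($30), Car 63→Request R7 ($62), Car 85→Request R4 ($42), Car 44→Request R1 ($40), Car 91→Request R3 ($44) — total 30+62+42+40+44 = $218.
Max-entry greedy (repeatedly take the single best remaining cell) gives $211, worse by 7.
Next-best assignment: Car 106→Request R5, Car 63→Request R7, Car 85→Request R4, Car 44→Request R3, Car 91→Request R1 = $217.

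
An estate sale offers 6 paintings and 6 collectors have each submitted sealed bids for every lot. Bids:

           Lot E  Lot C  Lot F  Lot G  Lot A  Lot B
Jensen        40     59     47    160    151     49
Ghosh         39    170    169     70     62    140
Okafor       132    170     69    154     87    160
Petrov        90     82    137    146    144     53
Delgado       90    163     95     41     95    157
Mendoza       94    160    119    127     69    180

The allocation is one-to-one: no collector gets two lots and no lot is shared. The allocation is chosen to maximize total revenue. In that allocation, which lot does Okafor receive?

This is a one-to-one assignment (maximum-weight bipartite matching).
Optimal: Jensen→Lot G ($160), Ghosh→Lot F ($169), Okafor→Lot E ($132), Petrov→Lot A ($144), Delgado→Lot C ($163), Mendoza→Lot B ($180) — total 160+169+132+144+163+180 = $948.
Row-greedy (each collector in turn takes its best remaining lot) gives $823, worse by 125.
Next-best assignment: Jensen→Lot A, Ghosh→Lot F, Okafor→Lot E, Petrov→Lot G, Delgado→Lot C, Mendoza→Lot B = $941.
Okafor's own top lot is Lot C ($170), but forcing Okafor→Lot C and reassigning the rest optimally gives only $913 — worse by 35.

Okafor receives Lot E.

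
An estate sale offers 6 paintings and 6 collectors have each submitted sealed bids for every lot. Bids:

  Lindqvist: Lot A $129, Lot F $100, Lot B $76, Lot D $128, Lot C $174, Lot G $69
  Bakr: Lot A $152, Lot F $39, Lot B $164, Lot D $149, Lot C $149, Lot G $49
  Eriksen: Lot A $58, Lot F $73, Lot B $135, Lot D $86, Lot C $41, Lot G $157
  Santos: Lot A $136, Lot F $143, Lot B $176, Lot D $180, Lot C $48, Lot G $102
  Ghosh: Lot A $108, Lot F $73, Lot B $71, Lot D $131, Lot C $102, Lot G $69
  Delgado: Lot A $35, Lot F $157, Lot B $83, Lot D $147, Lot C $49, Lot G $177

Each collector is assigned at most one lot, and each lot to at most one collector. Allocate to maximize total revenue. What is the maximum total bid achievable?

Maximum total: $947

This is the linear assignment problem.
Optimal: Lindqvist→Lot C ($174), Bakr→Lot A ($152), Eriksen→Lot G ($157), Santos→Lot B ($176), Ghosh→Lot D ($131), Delgado→Lot F ($157) — total 174+152+157+176+131+157 = $947.
Max-entry greedy (repeatedly take the single best remaining cell) gives $876, worse by 71.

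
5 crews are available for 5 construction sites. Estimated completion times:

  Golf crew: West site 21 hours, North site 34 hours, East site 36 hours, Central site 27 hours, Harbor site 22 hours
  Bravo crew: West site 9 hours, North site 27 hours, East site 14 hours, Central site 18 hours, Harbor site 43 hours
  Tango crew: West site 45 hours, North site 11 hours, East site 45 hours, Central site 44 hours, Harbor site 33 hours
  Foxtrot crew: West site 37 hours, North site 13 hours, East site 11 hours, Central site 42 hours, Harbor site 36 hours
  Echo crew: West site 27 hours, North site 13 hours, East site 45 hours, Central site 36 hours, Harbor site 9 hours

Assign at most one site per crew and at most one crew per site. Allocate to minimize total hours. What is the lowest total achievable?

Minimum total: 67 hours

Optimal: Golf crew→Central site (27 hours), Bravo crew→West site (9 hours), Tango crew→North site (11 hours), Foxtrot crew→East site (11 hours), Echo crew→Harbor site (9 hours) — total 27+9+11+11+9 = 67 hours.
Row-greedy (each crew in turn takes its cheapest remaining site) gives 118 hours, worse by 51.
Next-best assignment: Golf crew→West site, Bravo crew→Central site, Tango crew→North site, Foxtrot crew→East site, Echo crew→Harbor site = 70 hours.
Swapping Foxtrot crew↔Tango crew (Foxtrot crew→North site 13 hours, Tango crew→East site 45 hours) adds 36.
No other one-to-one assignment undercuts 67 hours.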